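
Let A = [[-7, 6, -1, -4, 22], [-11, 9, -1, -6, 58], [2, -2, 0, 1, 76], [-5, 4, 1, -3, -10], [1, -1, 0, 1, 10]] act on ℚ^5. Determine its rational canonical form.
R = [[0, 0, 0, 0, 36], [1, 0, 0, 0, -84], [0, 1, 0, 0, 76], [0, 0, 1, 0, -36], [0, 0, 0, 1, 9]]

The invariant factors of A (the non-unit diagonal entries of the Smith normal form of xI - A over ℚ[x]) are (x - 1)(x^2 - 4x + 6)^2, each dividing the next. The characteristic polynomial is their product, (x - 1)(x^2 - 4x + 6)^2.

The rational canonical form is the block-diagonal matrix of companion matrices C(f_i):
R = [[0, 0, 0, 0, 36], [1, 0, 0, 0, -84], [0, 1, 0, 0, 76], [0, 0, 1, 0, -36], [0, 0, 0, 1, 9]].

Note the characteristic polynomial does not split into linear factors over ℚ, so A has no Jordan form over ℚ; the rational canonical form exists over any field.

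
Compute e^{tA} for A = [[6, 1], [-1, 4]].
e^{tA} = [[(t + 1)*e^{5*t}, t*e^{5*t}], [-t*e^{5*t}, (1 - t)*e^{5*t}]]

A has Jordan form J = [[5, 1], [0, 5]] with A = PJP^{-1}, so e^{tA} = P e^{tJ} P^{-1}.

For a Jordan block J_k(λ), e^{tJ_k(λ)} = e^{λt} · (I + tN + t^2 N^2/2! + ... + t^{k-1} N^{k-1}/(k-1)!) where N is the nilpotent superdiagonal part.

Assembling the blocks and conjugating back gives the entries of e^{tA} as shown above.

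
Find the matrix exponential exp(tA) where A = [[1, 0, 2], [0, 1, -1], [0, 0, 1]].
A has Jordan form J = [[1, 1, 0], [0, 1, 0], [0, 0, 1]] with A = PJP^{-1}, so e^{tA} = P e^{tJ} P^{-1}.

For a Jordan block J_k(λ), e^{tJ_k(λ)} = e^{λt} · (I + tN + t^2 N^2/2! + ... + t^{k-1} N^{k-1}/(k-1)!) where N is the nilpotent superdiagonal part.

Assembling the blocks and conjugating back gives the entries of e^{tA} as shown above.

e^{tA} = [[e^{t}, 0, 2*t*e^{t}], [0, e^{t}, -t*e^{t}], [0, 0, e^{t}]]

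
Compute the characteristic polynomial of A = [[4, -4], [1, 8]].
χ_A(x) = (x - 6)^2

xI - A = [[x - 4, 4], [-1, x - 8]].

Expanding det(xI - A) along the first row:
det(xI - A) = + (x - 4)·det([[x - 8]]) - (4)·det([[-1]]).

Evaluating gives χ_A(x) = x^2 - 12x + 36 = (x - 6)^2.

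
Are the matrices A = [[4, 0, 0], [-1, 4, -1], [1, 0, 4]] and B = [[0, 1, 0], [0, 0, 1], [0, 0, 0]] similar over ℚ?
No.

trace(A) = 12 but trace(B) = 0. The trace is a similarity invariant, so A and B are not similar.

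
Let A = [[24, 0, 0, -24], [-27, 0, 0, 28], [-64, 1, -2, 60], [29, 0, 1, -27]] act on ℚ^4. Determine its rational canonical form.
R = [[0, 0, 0, -24], [1, 0, 0, 28], [0, 1, 0, 6], [0, 0, 1, -5]]

The invariant factors of A (the non-unit diagonal entries of the Smith normal form of xI - A over ℚ[x]) are (x - 2)(x + 3)(x^2 + 4x - 4), each dividing the next. The characteristic polynomial is their product, (x - 2)(x + 3)(x^2 + 4x - 4).

The rational canonical form is the block-diagonal matrix of companion matrices C(f_i):
R = [[0, 0, 0, -24], [1, 0, 0, 28], [0, 1, 0, 6], [0, 0, 1, -5]].

Note the characteristic polynomial does not split into linear factors over ℚ, so A has no Jordan form over ℚ; the rational canonical form exists over any field.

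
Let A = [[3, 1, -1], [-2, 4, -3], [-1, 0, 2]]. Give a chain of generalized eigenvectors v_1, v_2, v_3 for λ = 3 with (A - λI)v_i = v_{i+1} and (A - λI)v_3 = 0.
We seek v_1 ∈ ker((A - 3I)^3) \ ker((A - 3I)^2), then set v_{i+1} = (A - 3I) v_i.

One such chain is v_1 = [[0, -1, -1]]^T, v_2 = [[0, 2, 1]]^T, v_3 = [[1, -1, -1]]^T. Check: (A - 3I) v_3 = [[0, 0, 0]]^T = 0.

v_1 = [[0, -1, -1]]^T, v_2 = [[0, 2, 1]]^T, v_3 = [[1, -1, -1]]^T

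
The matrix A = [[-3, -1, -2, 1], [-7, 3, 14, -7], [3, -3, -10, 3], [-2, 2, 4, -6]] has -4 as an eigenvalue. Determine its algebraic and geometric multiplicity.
The characteristic polynomial is (x + 4)^4, so the factor x + 4 appears with exponent 4: the algebraic multiplicity is 4.

rank(A + 4I) = 1, so the eigenspace has dimension 4 - 1 = 3: the geometric multiplicity is 3.

Since 3 < 4, A is not diagonalizable.

algebraic multiplicity 4, geometric multiplicity 3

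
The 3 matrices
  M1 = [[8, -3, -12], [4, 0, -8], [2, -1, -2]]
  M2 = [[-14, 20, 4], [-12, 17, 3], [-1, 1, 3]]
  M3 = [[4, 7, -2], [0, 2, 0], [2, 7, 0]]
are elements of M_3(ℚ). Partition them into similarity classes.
Characteristic polynomials: χ_{M1} = (x - 2)^3, χ_{M2} = (x - 2)^3, χ_{M3} = (x - 2)^3.

{M1, M3}: invariant factors x - 2, (x - 2)^2.

{M2}: invariant factors (x - 2)^3.

Matrices are similar if and only if their invariant-factor lists agree; the partition into similarity classes is {M1, M3}, {M2}.

2 classes: {M1, M3}, {M2}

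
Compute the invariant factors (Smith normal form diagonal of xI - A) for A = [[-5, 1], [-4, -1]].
The Jordan structure of A has elementary divisors (x + 3)^2. Arranging the block sizes at each eigenvalue in decreasing order and taking row products gives the invariant factors.

Invariant factors (smallest first, each dividing the next): (x + 3)^2.

Check: the last factor (x + 3)^2 is the minimal polynomial, and the product (x + 3)^2 is the characteristic polynomial.

(x + 3)^2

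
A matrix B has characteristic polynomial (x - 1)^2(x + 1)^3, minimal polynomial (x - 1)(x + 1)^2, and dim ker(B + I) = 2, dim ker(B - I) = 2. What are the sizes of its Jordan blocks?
λ = -1: algebraic multiplicity 3 (exponent in χ_B), largest block size 2 (exponent in m_B), 2 blocks (geometric multiplicity). These force block sizes [2, 1].
λ = 1: algebraic multiplicity 2 (exponent in χ_B), largest block size 1 (exponent in m_B), 2 blocks (geometric multiplicity). These force block sizes [1, 1].

Jordan blocks: (-1, 2), (-1, 1), (1, 1), (1, 1)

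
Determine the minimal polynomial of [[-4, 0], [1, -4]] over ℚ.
m_A(x) = (x + 4)^2

The characteristic polynomial factors as (x + 4)^2. The minimal polynomial is ∏(x - λ)^{k_λ} where k_λ is the size of the largest Jordan block at λ.

For λ = -4: rank(A + 4I) = 1, and the largest Jordan block has size 2 (the smallest k with rank((A + 4I)^k) = rank((A + 4I)^(k+1))).

So m_A(x) = (x + 4)^2.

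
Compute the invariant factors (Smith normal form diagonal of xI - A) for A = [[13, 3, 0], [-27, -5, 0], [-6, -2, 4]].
x - 4, (x - 4)^2

The Jordan structure of A has elementary divisors (x - 4)^2, (x - 4). Arranging the block sizes at each eigenvalue in decreasing order and taking row products gives the invariant factors.

Invariant factors (smallest first, each dividing the next): x - 4, (x - 4)^2.

Check: the last factor (x - 4)^2 is the minimal polynomial, and the product (x - 4)^3 is the characteristic polynomial.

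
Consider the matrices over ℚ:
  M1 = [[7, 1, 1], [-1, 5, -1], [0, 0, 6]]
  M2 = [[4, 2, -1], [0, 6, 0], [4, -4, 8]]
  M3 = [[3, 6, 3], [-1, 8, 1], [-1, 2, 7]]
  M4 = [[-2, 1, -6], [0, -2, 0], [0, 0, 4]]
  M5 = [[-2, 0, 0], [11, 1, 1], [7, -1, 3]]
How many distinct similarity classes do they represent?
Characteristic polynomials: χ_{M1} = (x - 6)^3, χ_{M2} = (x - 6)^3, χ_{M3} = (x - 6)^3, χ_{M4} = (x - 4)(x + 2)^2, χ_{M5} = (x - 2)^2(x + 2).

{M1, M2, M3}: invariant factors x - 6, (x - 6)^2.

{M4}: invariant factors (x - 4)(x + 2)^2.

{M5}: invariant factors (x - 2)^2(x + 2).

Matrices are similar if and only if their invariant-factor lists agree; the partition into similarity classes is {M1, M2, M3}, {M4}, {M5}.

3 classes: {M1, M2, M3}, {M4}, {M5}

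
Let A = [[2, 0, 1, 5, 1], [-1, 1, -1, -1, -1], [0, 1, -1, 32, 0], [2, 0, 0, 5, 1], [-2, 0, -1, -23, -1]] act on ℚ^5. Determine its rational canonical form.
R = [[0, 0, 0, 0, 18], [1, 0, 0, 0, -33], [0, 1, 0, 0, 32], [0, 0, 1, 0, -18], [0, 0, 0, 1, 6]]

The invariant factors of A (the non-unit diagonal entries of the Smith normal form of xI - A over ℚ[x]) are (x - 2)(x^2 - 2x + 3)^2, each dividing the next. The characteristic polynomial is their product, (x - 2)(x^2 - 2x + 3)^2.

The rational canonical form is the block-diagonal matrix of companion matrices C(f_i):
R = [[0, 0, 0, 0, 18], [1, 0, 0, 0, -33], [0, 1, 0, 0, 32], [0, 0, 1, 0, -18], [0, 0, 0, 1, 6]].

Note the characteristic polynomial does not split into linear factors over ℚ, so A has no Jordan form over ℚ; the rational canonical form exists over any field.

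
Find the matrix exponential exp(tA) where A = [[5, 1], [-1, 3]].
A has Jordan form J = [[4, 1], [0, 4]] with A = PJP^{-1}, so e^{tA} = P e^{tJ} P^{-1}.

For a Jordan block J_k(λ), e^{tJ_k(λ)} = e^{λt} · (I + tN + t^2 N^2/2! + ... + t^{k-1} N^{k-1}/(k-1)!) where N is the nilpotent superdiagonal part.

Assembling the blocks and conjugating back gives the entries of e^{tA} as shown above.

e^{tA} = [[(t + 1)*e^{4*t}, t*e^{4*t}], [-t*e^{4*t}, (1 - t)*e^{4*t}]]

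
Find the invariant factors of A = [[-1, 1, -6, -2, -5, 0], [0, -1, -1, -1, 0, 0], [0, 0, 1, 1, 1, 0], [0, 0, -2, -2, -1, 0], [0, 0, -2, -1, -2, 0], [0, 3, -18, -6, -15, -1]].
x + 1, (x + 1)^2, (x + 1)^3

The Jordan structure of A has elementary divisors (x + 1)^3, (x + 1)^2, (x + 1). Arranging the block sizes at each eigenvalue in decreasing order and taking row products gives the invariant factors.

Invariant factors (smallest first, each dividing the next): x + 1, (x + 1)^2, (x + 1)^3.

Check: the last factor (x + 1)^3 is the minimal polynomial, and the product (x + 1)^6 is the characteristic polynomial.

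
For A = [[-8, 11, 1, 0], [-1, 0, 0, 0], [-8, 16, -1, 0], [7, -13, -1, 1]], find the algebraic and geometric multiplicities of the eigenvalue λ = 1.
algebraic multiplicity 1, geometric multiplicity 1

The characteristic polynomial is (x - 1)(x + 3)^3, so the factor x - 1 appears with exponent 1: the algebraic multiplicity is 1.

rank(A - I) = 3, so the eigenspace has dimension 4 - 3 = 1: the geometric multiplicity is 1.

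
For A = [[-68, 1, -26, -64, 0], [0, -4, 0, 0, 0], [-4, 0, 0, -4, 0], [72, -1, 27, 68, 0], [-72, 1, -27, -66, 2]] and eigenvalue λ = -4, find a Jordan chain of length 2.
v_1 = [[1, 1, 0, -1, 1]]^T, v_2 = [[1, 0, 0, -1, 1]]^T

We seek v_1 ∈ ker((A + 4I)^2) \ ker(A + 4I), then set v_{i+1} = (A + 4I) v_i.

One such chain is v_1 = [[1, 1, 0, -1, 1]]^T, v_2 = [[1, 0, 0, -1, 1]]^T. Check: (A + 4I) v_2 = [[0, 0, 0, 0, 0]]^T = 0.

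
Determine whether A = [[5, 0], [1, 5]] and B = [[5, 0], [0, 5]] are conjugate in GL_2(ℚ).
Both have characteristic polynomial (x - 5)^2, but the minimal polynomial of A is (x - 5)^2 while the minimal polynomial of B is x - 5. The minimal polynomial is a similarity invariant, so A and B are not similar.

No.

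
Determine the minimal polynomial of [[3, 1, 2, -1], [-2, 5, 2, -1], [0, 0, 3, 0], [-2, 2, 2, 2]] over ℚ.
The characteristic polynomial factors as (x - 4)(x - 3)^3. The minimal polynomial is ∏(x - λ)^{k_λ} where k_λ is the size of the largest Jordan block at λ.

For λ = 3: rank(A - 3I) = 2, and the largest Jordan block has size 2 (the smallest k with rank((A - 3I)^k) = rank((A - 3I)^(k+1))).
For λ = 4: rank(A - 4I) = 3, and the largest Jordan block has size 1 (the smallest k with rank((A - 4I)^k) = rank((A - 4I)^(k+1))).

So m_A(x) = (x - 4)(x - 3)^2.

m_A(x) = (x - 4)(x - 3)^2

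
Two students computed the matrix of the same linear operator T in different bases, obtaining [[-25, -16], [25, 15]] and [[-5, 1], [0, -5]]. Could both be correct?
Yes.

Two matrices over a field are similar if and only if they have the same invariant factors.

Both A and B have characteristic polynomial (x + 5)^2 and minimal polynomial (x + 5)^2. Computing further, both have invariant factors (x + 5)^2. Hence A and B are similar.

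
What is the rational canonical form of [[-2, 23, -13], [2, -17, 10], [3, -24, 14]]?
The invariant factors of A (the non-unit diagonal entries of the Smith normal form of xI - A over ℚ[x]) are (x + 1)(x^2 + 4x - 3), each dividing the next. The characteristic polynomial is their product, (x + 1)(x^2 + 4x - 3).

The rational canonical form is the block-diagonal matrix of companion matrices C(f_i):
R = [[0, 0, 3], [1, 0, -1], [0, 1, -5]].

Note the characteristic polynomial does not split into linear factors over ℚ, so A has no Jordan form over ℚ; the rational canonical form exists over any field.

R = [[0, 0, 3], [1, 0, -1], [0, 1, -5]]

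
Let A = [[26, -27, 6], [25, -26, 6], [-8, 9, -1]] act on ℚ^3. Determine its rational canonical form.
R = [[0, 0, -5], [1, 0, 7], [0, 1, -1]]

The invariant factors of A (the non-unit diagonal entries of the Smith normal form of xI - A over ℚ[x]) are (x - 1)(x^2 + 2x - 5), each dividing the next. The characteristic polynomial is their product, (x - 1)(x^2 + 2x - 5).

The rational canonical form is the block-diagonal matrix of companion matrices C(f_i):
R = [[0, 0, -5], [1, 0, 7], [0, 1, -1]].

Note the characteristic polynomial does not split into linear factors over ℚ, so A has no Jordan form over ℚ; the rational canonical form exists over any field.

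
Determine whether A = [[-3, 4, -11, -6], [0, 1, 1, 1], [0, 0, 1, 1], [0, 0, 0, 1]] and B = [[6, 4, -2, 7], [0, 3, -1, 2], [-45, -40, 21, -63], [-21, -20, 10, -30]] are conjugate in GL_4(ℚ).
Two matrices over a field are similar if and only if they have the same invariant factors.

Both A and B have characteristic polynomial (x - 1)^3(x + 3) and minimal polynomial (x - 1)^3(x + 3). Computing further, both have invariant factors (x - 1)^3(x + 3). Hence A and B are similar.

Yes.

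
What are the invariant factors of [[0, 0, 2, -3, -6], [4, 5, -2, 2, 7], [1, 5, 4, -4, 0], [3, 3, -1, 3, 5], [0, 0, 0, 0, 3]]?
(x - 3)^2, (x - 3)^3

The Jordan structure of A has elementary divisors (x - 3)^3, (x - 3)^2. Arranging the block sizes at each eigenvalue in decreasing order and taking row products gives the invariant factors.

Invariant factors (smallest first, each dividing the next): (x - 3)^2, (x - 3)^3.

Check: the last factor (x - 3)^3 is the minimal polynomial, and the product (x - 3)^5 is the characteristic polynomial.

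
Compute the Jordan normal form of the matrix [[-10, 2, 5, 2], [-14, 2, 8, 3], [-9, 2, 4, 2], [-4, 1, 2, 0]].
The characteristic polynomial is det(xI - A) = (x + 1)^4, so the eigenvalues are -1 (algebraic multiplicity 4).

For λ = -1: rank(A + I) = 2, rank((A + I)^2) = 0. The eigenspace has dimension 4 - 2 = 2, so there are 2 Jordan blocks; the rank sequence gives block sizes [2, 2].

Assembling the blocks gives the Jordan form J above.

J = [[-1, 1, 0, 0], [0, -1, 0, 0], [0, 0, -1, 1], [0, 0, 0, -1]]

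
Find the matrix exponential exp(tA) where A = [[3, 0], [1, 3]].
A has Jordan form J = [[3, 1], [0, 3]] with A = PJP^{-1}, so e^{tA} = P e^{tJ} P^{-1}.

For a Jordan block J_k(λ), e^{tJ_k(λ)} = e^{λt} · (I + tN + t^2 N^2/2! + ... + t^{k-1} N^{k-1}/(k-1)!) where N is the nilpotent superdiagonal part.

Assembling the blocks and conjugating back gives the entries of e^{tA} as shown above.

e^{tA} = [[e^{3*t}, 0], [t*e^{3*t}, e^{3*t}]]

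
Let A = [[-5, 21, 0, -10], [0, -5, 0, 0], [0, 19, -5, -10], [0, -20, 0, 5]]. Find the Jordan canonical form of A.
The characteristic polynomial is det(xI - A) = (x - 5)(x + 5)^3, so the eigenvalues are -5 (algebraic multiplicity 3), 5 (algebraic multiplicity 1).

For λ = -5: rank(A + 5I) = 2, rank((A + 5I)^2) = 1. The eigenspace has dimension 4 - 2 = 2, so there are 2 Jordan blocks; the rank sequence gives block sizes [2, 1].

For λ = 5: algebraic multiplicity 1 gives one 1×1 block.

Assembling the blocks gives the Jordan form J above.

J = [[-5, 1, 0, 0], [0, -5, 0, 0], [0, 0, -5, 0], [0, 0, 0, 5]]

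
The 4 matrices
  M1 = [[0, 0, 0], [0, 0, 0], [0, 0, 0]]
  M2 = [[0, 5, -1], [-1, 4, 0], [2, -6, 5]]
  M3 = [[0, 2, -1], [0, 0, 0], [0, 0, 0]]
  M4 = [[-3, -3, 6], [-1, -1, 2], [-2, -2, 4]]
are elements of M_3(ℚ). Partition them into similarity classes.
Characteristic polynomials: χ_{M1} = x^3, χ_{M2} = (x - 3)^3, χ_{M3} = x^3, χ_{M4} = x^3.

{M1}: invariant factors x, x, x.

{M2}: invariant factors (x - 3)^3.

{M3, M4}: invariant factors x, x^2.

Matrices are similar if and only if their invariant-factor lists agree; the partition into similarity classes is {M1}, {M2}, {M3, M4}.

3 classes: {M1}, {M2}, {M3, M4}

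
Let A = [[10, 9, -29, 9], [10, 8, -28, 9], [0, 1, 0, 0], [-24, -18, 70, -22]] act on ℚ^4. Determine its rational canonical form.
The invariant factors of A (the non-unit diagonal entries of the Smith normal form of xI - A over ℚ[x]) are (x^2 + 2x - 2)^2, each dividing the next. The characteristic polynomial is their product, (x^2 + 2x - 2)^2.

The rational canonical form is the block-diagonal matrix of companion matrices C(f_i):
R = [[0, 0, 0, -4], [1, 0, 0, 8], [0, 1, 0, 0], [0, 0, 1, -4]].

Note the characteristic polynomial does not split into linear factors over ℚ, so A has no Jordan form over ℚ; the rational canonical form exists over any field.

R = [[0, 0, 0, -4], [1, 0, 0, 8], [0, 1, 0, 0], [0, 0, 1, -4]]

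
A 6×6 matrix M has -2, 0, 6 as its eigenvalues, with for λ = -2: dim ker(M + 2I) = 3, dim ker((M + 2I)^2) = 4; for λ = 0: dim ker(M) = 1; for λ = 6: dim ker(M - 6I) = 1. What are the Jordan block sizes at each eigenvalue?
Jordan blocks: (-2, 2), (-2, 1), (-2, 1), (0, 1), (6, 1)

λ = -2: successive nullity increments [3, 1] count blocks of size ≥ k; block sizes are [2, 1, 1].
λ = 0: successive nullity increments [1] count blocks of size ≥ k; block sizes are [1].
λ = 6: successive nullity increments [1] count blocks of size ≥ k; block sizes are [1].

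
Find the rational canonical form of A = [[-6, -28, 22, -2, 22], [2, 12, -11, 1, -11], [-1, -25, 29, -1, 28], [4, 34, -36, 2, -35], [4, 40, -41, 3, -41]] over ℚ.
R = [[-2, 0, 0, 0, 0], [0, 0, 0, 0, 8], [0, 1, 0, 0, 10], [0, 0, 1, 0, 3], [0, 0, 0, 1, -2]]

The invariant factors of A (the non-unit diagonal entries of the Smith normal form of xI - A over ℚ[x]) are x + 2, (x + 2)(x^3 - 3x - 4), each dividing the next. The characteristic polynomial is their product, (x + 2)^2(x^3 - 3x - 4).

The rational canonical form is the block-diagonal matrix of companion matrices C(f_i):
R = [[-2, 0, 0, 0, 0], [0, 0, 0, 0, 8], [0, 1, 0, 0, 10], [0, 0, 1, 0, 3], [0, 0, 0, 1, -2]].

Note the characteristic polynomial does not split into linear factors over ℚ, so A has no Jordan form over ℚ; the rational canonical form exists over any field.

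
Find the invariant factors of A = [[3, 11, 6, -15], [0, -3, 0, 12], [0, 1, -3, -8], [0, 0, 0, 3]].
(x - 3)^2(x + 3)^2

The Jordan structure of A has elementary divisors (x + 3)^2, (x - 3)^2. Arranging the block sizes at each eigenvalue in decreasing order and taking row products gives the invariant factors.

Invariant factors (smallest first, each dividing the next): (x - 3)^2(x + 3)^2.

Check: the last factor (x - 3)^2(x + 3)^2 is the minimal polynomial, and the product (x - 3)^2(x + 3)^2 is the characteristic polynomial.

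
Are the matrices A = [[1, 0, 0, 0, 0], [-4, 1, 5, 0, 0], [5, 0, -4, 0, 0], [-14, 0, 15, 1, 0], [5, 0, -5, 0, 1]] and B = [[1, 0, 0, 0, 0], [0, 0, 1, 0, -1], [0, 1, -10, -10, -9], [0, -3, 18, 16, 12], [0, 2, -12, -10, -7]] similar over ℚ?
Yes.

Two matrices over a field are similar if and only if they have the same invariant factors.

Both A and B have characteristic polynomial (x - 1)^4(x + 4) and minimal polynomial (x - 1)^2(x + 4). Computing further, both have invariant factors x - 1, x - 1, (x - 1)^2(x + 4). Hence A and B are similar.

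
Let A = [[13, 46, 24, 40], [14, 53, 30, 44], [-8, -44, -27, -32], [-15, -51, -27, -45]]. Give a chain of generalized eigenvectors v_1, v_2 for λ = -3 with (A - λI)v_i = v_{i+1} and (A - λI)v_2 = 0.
v_1 = [[0, 1, -2, 0]]^T, v_2 = [[-2, -4, 4, 3]]^T

We seek v_1 ∈ ker((A + 3I)^2) \ ker(A + 3I), then set v_{i+1} = (A + 3I) v_i.

One such chain is v_1 = [[0, 1, -2, 0]]^T, v_2 = [[-2, -4, 4, 3]]^T. Check: (A + 3I) v_2 = [[0, 0, 0, 0]]^T = 0.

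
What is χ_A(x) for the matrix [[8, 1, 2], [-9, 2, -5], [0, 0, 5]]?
χ_A(x) = (x - 5)^3

xI - A = [[x - 8, -1, -2], [9, x - 2, 5], [0, 0, x - 5]].

Expanding det(xI - A) along the first row:
det(xI - A) = + (x - 8)·det([[x - 2, 5], [0, x - 5]]) - (-1)·det([[9, 5], [0, x - 5]]) + (-2)·det([[9, x - 2], [0, 0]]).

Evaluating gives χ_A(x) = x^3 - 15x^2 + 75x - 125 = (x - 5)^3.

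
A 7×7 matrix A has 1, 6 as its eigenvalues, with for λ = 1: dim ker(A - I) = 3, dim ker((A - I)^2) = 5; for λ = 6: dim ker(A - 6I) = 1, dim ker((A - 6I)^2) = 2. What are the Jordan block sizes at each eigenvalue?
λ = 1: successive nullity increments [3, 2] count blocks of size ≥ k; block sizes are [2, 2, 1].
λ = 6: successive nullity increments [1, 1] count blocks of size ≥ k; block sizes are [2].

Jordan blocks: (1, 2), (1, 2), (1, 1), (6, 2)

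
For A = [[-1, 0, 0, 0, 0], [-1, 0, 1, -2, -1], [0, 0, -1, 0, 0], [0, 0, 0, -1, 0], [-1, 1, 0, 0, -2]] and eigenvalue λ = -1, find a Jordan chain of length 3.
We seek v_1 ∈ ker((A + I)^3) \ ker((A + I)^2), then set v_{i+1} = (A + I) v_i.

One such chain is v_1 = [[0, 0, 1, 0, 0]]^T, v_2 = [[0, 1, 0, 0, 0]]^T, v_3 = [[0, 1, 0, 0, 1]]^T. Check: (A + I) v_3 = [[0, 0, 0, 0, 0]]^T = 0.

v_1 = [[0, 0, 1, 0, 0]]^T, v_2 = [[0, 1, 0, 0, 0]]^T, v_3 = [[0, 1, 0, 0, 1]]^T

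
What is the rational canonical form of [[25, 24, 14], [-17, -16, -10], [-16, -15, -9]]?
R = [[0, 0, 4], [1, 0, -1], [0, 1, 0]]

The invariant factors of A (the non-unit diagonal entries of the Smith normal form of xI - A over ℚ[x]) are x^3 + x - 4, each dividing the next. The characteristic polynomial is their product, x^3 + x - 4.

The rational canonical form is the block-diagonal matrix of companion matrices C(f_i):
R = [[0, 0, 4], [1, 0, -1], [0, 1, 0]].

Note the characteristic polynomial does not split into linear factors over ℚ, so A has no Jordan form over ℚ; the rational canonical form exists over any field.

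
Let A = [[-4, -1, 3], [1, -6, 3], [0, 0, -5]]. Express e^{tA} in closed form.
A has Jordan form J = [[-5, 1, 0], [0, -5, 0], [0, 0, -5]] with A = PJP^{-1}, so e^{tA} = P e^{tJ} P^{-1}.

For a Jordan block J_k(λ), e^{tJ_k(λ)} = e^{λt} · (I + tN + t^2 N^2/2! + ... + t^{k-1} N^{k-1}/(k-1)!) where N is the nilpotent superdiagonal part.

Assembling the blocks and conjugating back gives the entries of e^{tA} as shown above.

e^{tA} = [[(t + 1)*e^{-5*t}, -t*e^{-5*t}, 3*t*e^{-5*t}], [t*e^{-5*t}, (1 - t)*e^{-5*t}, 3*t*e^{-5*t}], [0, 0, e^{-5*t}]]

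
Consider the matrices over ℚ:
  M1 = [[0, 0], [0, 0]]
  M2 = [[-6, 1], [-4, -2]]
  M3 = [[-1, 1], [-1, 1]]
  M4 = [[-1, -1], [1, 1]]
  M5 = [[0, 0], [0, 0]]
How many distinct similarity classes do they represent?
Characteristic polynomials: χ_{M1} = x^2, χ_{M2} = (x + 4)^2, χ_{M3} = x^2, χ_{M4} = x^2, χ_{M5} = x^2.

{M1, M5}: invariant factors x, x.

{M2}: invariant factors (x + 4)^2.

{M3, M4}: invariant factors x^2.

Matrices are similar if and only if their invariant-factor lists agree; the partition into similarity classes is {M1, M5}, {M2}, {M3, M4}.

3 classes: {M1, M5}, {M2}, {M3, M4}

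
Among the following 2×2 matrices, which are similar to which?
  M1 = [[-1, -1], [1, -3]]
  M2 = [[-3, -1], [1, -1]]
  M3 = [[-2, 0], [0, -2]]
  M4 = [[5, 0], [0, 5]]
3 classes: {M1, M2}, {M3}, {M4}

Characteristic polynomials: χ_{M1} = (x + 2)^2, χ_{M2} = (x + 2)^2, χ_{M3} = (x + 2)^2, χ_{M4} = (x - 5)^2.

{M1, M2}: invariant factors (x + 2)^2.

{M3}: invariant factors x + 2, x + 2.

{M4}: invariant factors x - 5, x - 5.

Matrices are similar if and only if their invariant-factor lists agree; the partition into similarity classes is {M1, M2}, {M3}, {M4}.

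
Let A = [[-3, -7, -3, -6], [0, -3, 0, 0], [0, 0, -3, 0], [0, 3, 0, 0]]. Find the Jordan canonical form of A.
J = [[-3, 1, 0, 0], [0, -3, 0, 0], [0, 0, -3, 0], [0, 0, 0, 0]]

The characteristic polynomial is det(xI - A) = x(x + 3)^3, so the eigenvalues are -3 (algebraic multiplicity 3), 0 (algebraic multiplicity 1).

For λ = -3: rank(A + 3I) = 2, rank((A + 3I)^2) = 1. The eigenspace has dimension 4 - 2 = 2, so there are 2 Jordan blocks; the rank sequence gives block sizes [2, 1].

For λ = 0: algebraic multiplicity 1 gives one 1×1 block.

Assembling the blocks gives the Jordan form J above.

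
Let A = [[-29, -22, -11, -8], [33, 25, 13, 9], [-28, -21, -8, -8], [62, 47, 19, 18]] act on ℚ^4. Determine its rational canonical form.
The invariant factors of A (the non-unit diagonal entries of the Smith normal form of xI - A over ℚ[x]) are (x^2 - 3x - 1)^2, each dividing the next. The characteristic polynomial is their product, (x^2 - 3x - 1)^2.

The rational canonical form is the block-diagonal matrix of companion matrices C(f_i):
R = [[0, 0, 0, -1], [1, 0, 0, -6], [0, 1, 0, -7], [0, 0, 1, 6]].

Note the characteristic polynomial does not split into linear factors over ℚ, so A has no Jordan form over ℚ; the rational canonical form exists over any field.

R = [[0, 0, 0, -1], [1, 0, 0, -6], [0, 1, 0, -7], [0, 0, 1, 6]]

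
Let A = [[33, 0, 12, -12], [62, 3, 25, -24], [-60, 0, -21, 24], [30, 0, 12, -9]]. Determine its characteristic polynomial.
xI - A = [[x - 33, 0, -12, 12], [-62, x - 3, -25, 24], [60, 0, x + 21, -24], [-30, 0, -12, x + 9]].

Expanding det(xI - A) along the first row:
det(xI - A) = + (x - 33)·det([[x - 3, -25, 24], [0, x + 21, -24], [0, -12, x + 9]]) - (0)·det([[-62, -25, 24], [60, x + 21, -24], [-30, -12, x + 9]]) + (-12)·det([[-62, x - 3, 24], [60, 0, -24], [-30, 0, x + 9]]) - (12)·det([[-62, x - 3, -25], [60, 0, x + 21], [-30, 0, -12]]).

Evaluating gives χ_A(x) = x^4 - 6x^3 + 54x - 81 = (x - 3)^3(x + 3).

χ_A(x) = (x - 3)^3(x + 3)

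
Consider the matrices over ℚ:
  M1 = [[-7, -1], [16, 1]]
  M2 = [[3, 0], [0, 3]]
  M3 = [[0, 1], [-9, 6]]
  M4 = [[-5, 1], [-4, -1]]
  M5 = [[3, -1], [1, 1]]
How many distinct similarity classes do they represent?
Characteristic polynomials: χ_{M1} = (x + 3)^2, χ_{M2} = (x - 3)^2, χ_{M3} = (x - 3)^2, χ_{M4} = (x + 3)^2, χ_{M5} = (x - 2)^2.

{M1, M4}: invariant factors (x + 3)^2.

{M2}: invariant factors x - 3, x - 3.

{M3}: invariant factors (x - 3)^2.

{M5}: invariant factors (x - 2)^2.

Matrices are similar if and only if their invariant-factor lists agree; the partition into similarity classes is {M1, M4}, {M2}, {M3}, {M5}.

4 classes: {M1, M4}, {M2}, {M3}, {M5}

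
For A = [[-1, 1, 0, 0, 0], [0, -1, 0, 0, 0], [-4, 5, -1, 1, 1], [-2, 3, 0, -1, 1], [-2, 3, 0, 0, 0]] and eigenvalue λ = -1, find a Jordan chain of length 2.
We seek v_1 ∈ ker((A + I)^2) \ ker(A + I), then set v_{i+1} = (A + I) v_i.

One such chain is v_1 = [[2, 1, 9, 4, 3]]^T, v_2 = [[1, 0, 4, 2, 2]]^T. Check: (A + I) v_2 = [[0, 0, 0, 0, 0]]^T = 0.

v_1 = [[2, 1, 9, 4, 3]]^T, v_2 = [[1, 0, 4, 2, 2]]^T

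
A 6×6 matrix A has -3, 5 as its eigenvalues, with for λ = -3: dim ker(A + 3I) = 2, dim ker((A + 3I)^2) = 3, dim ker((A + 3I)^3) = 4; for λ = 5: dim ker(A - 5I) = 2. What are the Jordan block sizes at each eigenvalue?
λ = -3: successive nullity increments [2, 1, 1] count blocks of size ≥ k; block sizes are [3, 1].
λ = 5: successive nullity increments [2] count blocks of size ≥ k; block sizes are [1, 1].

Jordan blocks: (-3, 3), (-3, 1), (5, 1), (5, 1)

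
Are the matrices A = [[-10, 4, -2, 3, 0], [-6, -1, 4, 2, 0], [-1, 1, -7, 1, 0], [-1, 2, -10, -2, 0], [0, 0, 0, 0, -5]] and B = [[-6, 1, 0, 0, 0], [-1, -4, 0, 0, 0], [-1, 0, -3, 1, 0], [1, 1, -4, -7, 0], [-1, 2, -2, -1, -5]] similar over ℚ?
Yes.

Two matrices over a field are similar if and only if they have the same invariant factors.

Both A and B have characteristic polynomial (x + 5)^5 and minimal polynomial (x + 5)^2. Computing further, both have invariant factors x + 5, (x + 5)^2, (x + 5)^2. Hence A and B are similar.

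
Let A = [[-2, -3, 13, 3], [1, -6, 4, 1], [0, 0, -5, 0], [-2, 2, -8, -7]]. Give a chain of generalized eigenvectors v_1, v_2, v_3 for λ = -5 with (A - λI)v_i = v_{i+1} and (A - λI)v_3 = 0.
We seek v_1 ∈ ker((A + 5I)^3) \ ker((A + 5I)^2), then set v_{i+1} = (A + 5I) v_i.

One such chain is v_1 = [[-10, -3, 1, 4]]^T, v_2 = [[4, 1, 0, -2]]^T, v_3 = [[3, 1, 0, -2]]^T. Check: (A + 5I) v_3 = [[0, 0, 0, 0]]^T = 0.

v_1 = [[-10, -3, 1, 4]]^T, v_2 = [[4, 1, 0, -2]]^T, v_3 = [[3, 1, 0, -2]]^T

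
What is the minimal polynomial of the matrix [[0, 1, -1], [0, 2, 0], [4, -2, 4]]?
m_A(x) = (x - 2)^2

The characteristic polynomial factors as (x - 2)^3. The minimal polynomial is ∏(x - λ)^{k_λ} where k_λ is the size of the largest Jordan block at λ.

For λ = 2: rank(A - 2I) = 1, and the largest Jordan block has size 2 (the smallest k with rank((A - 2I)^k) = rank((A - 2I)^(k+1))).

So m_A(x) = (x - 2)^2.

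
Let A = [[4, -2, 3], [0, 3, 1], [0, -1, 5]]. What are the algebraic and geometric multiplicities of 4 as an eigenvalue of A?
The characteristic polynomial is (x - 4)^3, so the factor x - 4 appears with exponent 3: the algebraic multiplicity is 3.

rank(A - 4I) = 2, so the eigenspace has dimension 3 - 2 = 1: the geometric multiplicity is 1.

Since 1 < 3, A is not diagonalizable.

algebraic multiplicity 3, geometric multiplicity 1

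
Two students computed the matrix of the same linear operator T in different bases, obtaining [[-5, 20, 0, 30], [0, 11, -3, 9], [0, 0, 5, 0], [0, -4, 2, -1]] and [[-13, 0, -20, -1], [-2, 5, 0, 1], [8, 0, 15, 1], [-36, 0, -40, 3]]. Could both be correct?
Yes.

Two matrices over a field are similar if and only if they have the same invariant factors.

Both A and B have characteristic polynomial (x - 5)^3(x + 5) and minimal polynomial (x - 5)^2(x + 5). Computing further, both have invariant factors x - 5, (x - 5)^2(x + 5). Hence A and B are similar.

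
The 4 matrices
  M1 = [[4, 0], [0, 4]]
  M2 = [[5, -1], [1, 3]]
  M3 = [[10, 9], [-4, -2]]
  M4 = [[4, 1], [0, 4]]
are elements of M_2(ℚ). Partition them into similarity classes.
2 classes: {M1}, {M2, M3, M4}

Characteristic polynomials: χ_{M1} = (x - 4)^2, χ_{M2} = (x - 4)^2, χ_{M3} = (x - 4)^2, χ_{M4} = (x - 4)^2.

{M1}: invariant factors x - 4, x - 4.

{M2, M3, M4}: invariant factors (x - 4)^2.

Matrices are similar if and only if their invariant-factor lists agree; the partition into similarity classes is {M1}, {M2, M3, M4}.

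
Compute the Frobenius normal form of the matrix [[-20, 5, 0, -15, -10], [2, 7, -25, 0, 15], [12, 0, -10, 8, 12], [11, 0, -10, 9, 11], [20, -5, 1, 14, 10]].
R = [[0, 5, 0, 0, 0], [1, -3, 0, 0, 0], [0, 0, 0, 0, -10], [0, 0, 1, 0, 11], [0, 0, 0, 1, -1]]

The invariant factors of A (the non-unit diagonal entries of the Smith normal form of xI - A over ℚ[x]) are x^2 + 3x - 5, (x - 2)(x^2 + 3x - 5), each dividing the next. The characteristic polynomial is their product, (x - 2)(x^2 + 3x - 5)^2.

The rational canonical form is the block-diagonal matrix of companion matrices C(f_i):
R = [[0, 5, 0, 0, 0], [1, -3, 0, 0, 0], [0, 0, 0, 0, -10], [0, 0, 1, 0, 11], [0, 0, 0, 1, -1]].

Note the characteristic polynomial does not split into linear factors over ℚ, so A has no Jordan form over ℚ; the rational canonical form exists over any field.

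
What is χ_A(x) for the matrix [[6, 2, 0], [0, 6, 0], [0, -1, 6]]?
χ_A(x) = (x - 6)^3

xI - A = [[x - 6, -2, 0], [0, x - 6, 0], [0, 1, x - 6]].

Expanding det(xI - A) along the first row:
det(xI - A) = + (x - 6)·det([[x - 6, 0], [1, x - 6]]) - (-2)·det([[0, 0], [0, x - 6]]) + (0)·det([[0, x - 6], [0, 1]]).

Evaluating gives χ_A(x) = x^3 - 18x^2 + 108x - 216 = (x - 6)^3.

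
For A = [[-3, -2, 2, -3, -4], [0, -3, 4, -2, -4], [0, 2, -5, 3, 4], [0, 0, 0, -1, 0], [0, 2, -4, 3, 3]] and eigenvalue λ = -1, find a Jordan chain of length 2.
v_1 = [[0, 1, 0, 1, -1]]^T, v_2 = [[-1, 0, 1, 0, 1]]^T

We seek v_1 ∈ ker((A + I)^2) \ ker(A + I), then set v_{i+1} = (A + I) v_i.

One such chain is v_1 = [[0, 1, 0, 1, -1]]^T, v_2 = [[-1, 0, 1, 0, 1]]^T. Check: (A + I) v_2 = [[0, 0, 0, 0, 0]]^T = 0.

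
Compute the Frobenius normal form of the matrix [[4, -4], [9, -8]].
R = [[0, -4], [1, -4]]

The invariant factors of A (the non-unit diagonal entries of the Smith normal form of xI - A over ℚ[x]) are (x + 2)^2, each dividing the next. The characteristic polynomial is their product, (x + 2)^2.

The rational canonical form is the block-diagonal matrix of companion matrices C(f_i):
R = [[0, -4], [1, -4]].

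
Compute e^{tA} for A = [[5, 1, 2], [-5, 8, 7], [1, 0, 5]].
A has Jordan form J = [[6, 1, 0], [0, 6, 1], [0, 0, 6]] with A = PJP^{-1}, so e^{tA} = P e^{tJ} P^{-1}.

For a Jordan block J_k(λ), e^{tJ_k(λ)} = e^{λt} · (I + tN + t^2 N^2/2! + ... + t^{k-1} N^{k-1}/(k-1)!) where N is the nilpotent superdiagonal part.

Assembling the blocks and conjugating back gives the entries of e^{tA} as shown above.

e^{tA} = [[(-t^2 - t + 1)*e^{6*t}, t*(t + 2)*e^{6*t}/2, t*(3*t + 4)*e^{6*t}/2], [t*(t - 5)*e^{6*t}, (-t^2 + 4*t + 2)*e^{6*t}/2, t*(14 - 3*t)*e^{6*t}/2], [t*(1 - t)*e^{6*t}, t^2*e^{6*t}/2, (3*t^2/2 - t + 1)*e^{6*t}]]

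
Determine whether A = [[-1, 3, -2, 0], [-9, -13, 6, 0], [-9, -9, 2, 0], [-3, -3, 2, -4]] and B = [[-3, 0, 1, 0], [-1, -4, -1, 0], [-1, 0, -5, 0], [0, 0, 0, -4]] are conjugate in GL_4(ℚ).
Two matrices over a field are similar if and only if they have the same invariant factors.

Both A and B have characteristic polynomial (x + 4)^4 and minimal polynomial (x + 4)^2. Computing further, both have invariant factors x + 4, x + 4, (x + 4)^2. Hence A and B are similar.

Yes.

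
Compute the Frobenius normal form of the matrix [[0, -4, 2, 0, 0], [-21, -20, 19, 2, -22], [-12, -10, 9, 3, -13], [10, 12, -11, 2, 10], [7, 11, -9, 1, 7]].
The invariant factors of A (the non-unit diagonal entries of the Smith normal form of xI - A over ℚ[x]) are (x - 2)(x + 4)(x^3 - 3x - 1), each dividing the next. The characteristic polynomial is their product, (x - 2)(x + 4)(x^3 - 3x - 1).

The rational canonical form is the block-diagonal matrix of companion matrices C(f_i):
R = [[0, 0, 0, 0, -8], [1, 0, 0, 0, -22], [0, 1, 0, 0, 7], [0, 0, 1, 0, 11], [0, 0, 0, 1, -2]].

Note the characteristic polynomial does not split into linear factors over ℚ, so A has no Jordan form over ℚ; the rational canonical form exists over any field.

R = [[0, 0, 0, 0, -8], [1, 0, 0, 0, -22], [0, 1, 0, 0, 7], [0, 0, 1, 0, 11], [0, 0, 0, 1, -2]]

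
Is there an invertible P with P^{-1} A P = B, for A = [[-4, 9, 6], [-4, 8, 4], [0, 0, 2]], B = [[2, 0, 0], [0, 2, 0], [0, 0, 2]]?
No.

Both have characteristic polynomial (x - 2)^3, but the minimal polynomial of A is (x - 2)^2 while the minimal polynomial of B is x - 2. The minimal polynomial is a similarity invariant, so A and B are not similar.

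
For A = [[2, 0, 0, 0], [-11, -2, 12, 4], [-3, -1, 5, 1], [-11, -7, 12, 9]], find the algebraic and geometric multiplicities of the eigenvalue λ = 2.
The characteristic polynomial is (x - 5)^2(x - 2)^2, so the factor x - 2 appears with exponent 2: the algebraic multiplicity is 2.

rank(A - 2I) = 3, so the eigenspace has dimension 4 - 3 = 1: the geometric multiplicity is 1.

Since 1 < 2, A is not diagonalizable.

algebraic multiplicity 2, geometric multiplicity 1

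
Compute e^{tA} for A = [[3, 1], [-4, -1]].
e^{tA} = [[(2*t + 1)*e^{t}, t*e^{t}], [-4*t*e^{t}, (1 - 2*t)*e^{t}]]

A has Jordan form J = [[1, 1], [0, 1]] with A = PJP^{-1}, so e^{tA} = P e^{tJ} P^{-1}.

For a Jordan block J_k(λ), e^{tJ_k(λ)} = e^{λt} · (I + tN + t^2 N^2/2! + ... + t^{k-1} N^{k-1}/(k-1)!) where N is the nilpotent superdiagonal part.

Assembling the blocks and conjugating back gives the entries of e^{tA} as shown above.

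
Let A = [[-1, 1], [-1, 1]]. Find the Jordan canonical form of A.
J = [[0, 1], [0, 0]]

The characteristic polynomial is det(xI - A) = x^2, so the eigenvalues are 0 (algebraic multiplicity 2).

For λ = 0: rank(A) = 1, rank(A^2) = 0. The eigenspace has dimension 2 - 1 = 1, so there is 1 Jordan block; the rank sequence gives block sizes [2].

Assembling the blocks gives the Jordan form J above.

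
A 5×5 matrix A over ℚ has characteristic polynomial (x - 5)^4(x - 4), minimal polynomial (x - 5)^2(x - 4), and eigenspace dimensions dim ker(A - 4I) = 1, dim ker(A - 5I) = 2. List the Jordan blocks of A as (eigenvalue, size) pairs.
Jordan blocks: (4, 1), (5, 2), (5, 2)

λ = 4: algebraic multiplicity 1 (exponent in χ_A), largest block size 1 (exponent in m_A), 1 block (geometric multiplicity). This forces block sizes [1].
λ = 5: algebraic multiplicity 4 (exponent in χ_A), largest block size 2 (exponent in m_A), 2 blocks (geometric multiplicity). These force block sizes [2, 2].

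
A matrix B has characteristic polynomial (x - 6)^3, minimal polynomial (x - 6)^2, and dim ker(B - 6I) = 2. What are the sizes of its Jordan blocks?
Jordan blocks: (6, 2), (6, 1)

λ = 6: algebraic multiplicity 3 (exponent in χ_B), largest block size 2 (exponent in m_B), 2 blocks (geometric multiplicity). These force block sizes [2, 1].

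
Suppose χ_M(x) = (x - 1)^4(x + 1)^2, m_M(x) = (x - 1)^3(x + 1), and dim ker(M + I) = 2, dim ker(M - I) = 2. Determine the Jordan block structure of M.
λ = -1: algebraic multiplicity 2 (exponent in χ_M), largest block size 1 (exponent in m_M), 2 blocks (geometric multiplicity). These force block sizes [1, 1].
λ = 1: algebraic multiplicity 4 (exponent in χ_M), largest block size 3 (exponent in m_M), 2 blocks (geometric multiplicity). These force block sizes [3, 1].

Jordan blocks: (-1, 1), (-1, 1), (1, 3), (1, 1)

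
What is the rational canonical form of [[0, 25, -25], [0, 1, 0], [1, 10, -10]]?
The invariant factors of A (the non-unit diagonal entries of the Smith normal form of xI - A over ℚ[x]) are (x - 1)(x + 5)^2, each dividing the next. The characteristic polynomial is their product, (x - 1)(x + 5)^2.

The rational canonical form is the block-diagonal matrix of companion matrices C(f_i):
R = [[0, 0, 25], [1, 0, -15], [0, 1, -9]].

R = [[0, 0, 25], [1, 0, -15], [0, 1, -9]]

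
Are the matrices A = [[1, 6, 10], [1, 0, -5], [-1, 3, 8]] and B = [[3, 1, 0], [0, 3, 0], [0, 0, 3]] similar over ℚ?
Two matrices over a field are similar if and only if they have the same invariant factors.

Both A and B have characteristic polynomial (x - 3)^3 and minimal polynomial (x - 3)^2. Computing further, both have invariant factors x - 3, (x - 3)^2. Hence A and B are similar.

Yes.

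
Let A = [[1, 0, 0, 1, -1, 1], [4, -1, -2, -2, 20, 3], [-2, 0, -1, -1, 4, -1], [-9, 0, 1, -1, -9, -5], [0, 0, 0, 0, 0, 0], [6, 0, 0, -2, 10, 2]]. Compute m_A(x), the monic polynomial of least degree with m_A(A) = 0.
m_A(x) = x(x - 4)(x + 1)^3

The characteristic polynomial factors as x(x - 4)(x + 1)^4. The minimal polynomial is ∏(x - λ)^{k_λ} where k_λ is the size of the largest Jordan block at λ.

For λ = -1: rank(A + I) = 4, and the largest Jordan block has size 3 (the smallest k with rank((A + I)^k) = rank((A + I)^(k+1))).
For λ = 0: rank(A) = 5, and the largest Jordan block has size 1 (the smallest k with rank(A^k) = rank(A^(k+1))).
For λ = 4: rank(A - 4I) = 5, and the largest Jordan block has size 1 (the smallest k with rank((A - 4I)^k) = rank((A - 4I)^(k+1))).

So m_A(x) = x(x - 4)(x + 1)^3.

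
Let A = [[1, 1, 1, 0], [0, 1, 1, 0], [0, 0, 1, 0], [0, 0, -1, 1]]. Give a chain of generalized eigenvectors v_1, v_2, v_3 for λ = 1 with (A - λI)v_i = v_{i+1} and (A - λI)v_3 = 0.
We seek v_1 ∈ ker((A - I)^3) \ ker((A - I)^2), then set v_{i+1} = (A - I) v_i.

One such chain is v_1 = [[0, 0, 1, 0]]^T, v_2 = [[1, 1, 0, -1]]^T, v_3 = [[1, 0, 0, 0]]^T. Check: (A - I) v_3 = [[0, 0, 0, 0]]^T = 0.

v_1 = [[0, 0, 1, 0]]^T, v_2 = [[1, 1, 0, -1]]^T, v_3 = [[1, 0, 0, 0]]^T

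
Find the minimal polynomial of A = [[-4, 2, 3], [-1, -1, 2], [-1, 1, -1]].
The characteristic polynomial factors as (x + 2)^3. The minimal polynomial is ∏(x - λ)^{k_λ} where k_λ is the size of the largest Jordan block at λ.

For λ = -2: rank(A + 2I) = 2, and the largest Jordan block has size 3 (the smallest k with rank((A + 2I)^k) = rank((A + 2I)^(k+1))).

So m_A(x) = (x + 2)^3.

m_A(x) = (x + 2)^3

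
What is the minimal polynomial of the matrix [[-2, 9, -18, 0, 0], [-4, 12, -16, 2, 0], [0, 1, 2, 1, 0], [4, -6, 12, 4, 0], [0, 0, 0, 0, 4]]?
The characteristic polynomial factors as (x - 4)^5. The minimal polynomial is ∏(x - λ)^{k_λ} where k_λ is the size of the largest Jordan block at λ.

For λ = 4: rank(A - 4I) = 2, and the largest Jordan block has size 2 (the smallest k with rank((A - 4I)^k) = rank((A - 4I)^(k+1))).

So m_A(x) = (x - 4)^2.

m_A(x) = (x - 4)^2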